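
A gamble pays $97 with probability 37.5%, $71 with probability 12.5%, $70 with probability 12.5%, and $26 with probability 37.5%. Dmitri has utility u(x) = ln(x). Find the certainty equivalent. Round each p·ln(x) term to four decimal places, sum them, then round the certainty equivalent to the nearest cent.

E[u] = 0.375·ln(97) + 0.125·ln(71) + 0.125·ln(70) + 0.375·ln(26) = 1.7155 + 0.5328 + 0.5311 + 1.2218 = 4.0012
CE = e^4.0012 ≈ 54.66

$54.66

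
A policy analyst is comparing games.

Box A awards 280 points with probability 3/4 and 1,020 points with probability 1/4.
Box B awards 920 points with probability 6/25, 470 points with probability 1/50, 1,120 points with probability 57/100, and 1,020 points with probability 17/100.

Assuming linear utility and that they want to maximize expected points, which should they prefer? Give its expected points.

Box A = 3/4 × 280 + 1/4 × 1020 = 210 + 255 = 465
Box B = 6/25 × 920 + 1/50 × 470 + 57/100 × 1120 + 17/100 × 1020 = 220.8 + 9.4 + 638.4 + 173.4 = 1042

Box B (1,042 points)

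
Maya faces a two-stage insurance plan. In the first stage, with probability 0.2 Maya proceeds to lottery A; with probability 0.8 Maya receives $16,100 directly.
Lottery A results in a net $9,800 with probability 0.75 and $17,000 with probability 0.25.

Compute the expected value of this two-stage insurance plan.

EV(A) = 0.75 × 9800 + 0.25 × 17000 = 7350 + 4250 = 11600
Branch B: 16100 (certain)
Overall = 0.2 × 11600 + 0.8 × 16100 = 2320 + 12880 = 15200

$15,200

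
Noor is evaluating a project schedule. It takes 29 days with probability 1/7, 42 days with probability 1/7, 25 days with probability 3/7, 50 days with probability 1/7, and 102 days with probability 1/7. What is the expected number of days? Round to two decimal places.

EV = 1/7 × 29 + 1/7 × 42 + 3/7 × 25 + 1/7 × 50 + 1/7 × 102 = 4.1429 + 6 + 10.7143 + 7.1429 + 14.5714 = 42.5714

42.57 days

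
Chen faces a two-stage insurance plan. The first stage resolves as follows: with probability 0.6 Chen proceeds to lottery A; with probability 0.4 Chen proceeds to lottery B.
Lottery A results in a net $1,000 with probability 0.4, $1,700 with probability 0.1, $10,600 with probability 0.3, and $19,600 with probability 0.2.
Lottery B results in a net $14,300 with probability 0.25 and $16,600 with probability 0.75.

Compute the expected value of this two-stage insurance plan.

EV(A) = 0.4 × 1000 + 0.1 × 1700 + 0.3 × 10600 + 0.2 × 19600 = 400 + 170 + 3180 + 3920 = 7670
EV(B) = 0.25 × 14300 + 0.75 × 16600 = 3575 + 12450 = 16025
Overall = 0.6 × 7670 + 0.4 × 16025 = 4602 + 6410 = 11012

$11,012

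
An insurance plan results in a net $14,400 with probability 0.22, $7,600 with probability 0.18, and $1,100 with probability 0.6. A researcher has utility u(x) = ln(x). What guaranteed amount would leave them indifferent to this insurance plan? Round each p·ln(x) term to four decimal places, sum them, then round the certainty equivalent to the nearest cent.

E[u] = 0.22·ln(14400) + 0.18·ln(7600) + 0.6·ln(1100) = 2.1065 + 1.6085 + 4.2018 = 7.9168
CE = e^7.9168 ≈ 2742.98

$2,742.98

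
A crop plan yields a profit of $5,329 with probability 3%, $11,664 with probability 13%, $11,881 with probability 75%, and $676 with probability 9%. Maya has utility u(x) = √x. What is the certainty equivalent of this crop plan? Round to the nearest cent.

E[u] = 0.03·√5329 + 0.13·√11664 + 0.75·√11881 + 0.09·√676 = 0.03·73 + 0.13·108 + 0.75·109 + 0.09·26 = 100.32
CE = (100.32)² = 10064.1024

$10,064.10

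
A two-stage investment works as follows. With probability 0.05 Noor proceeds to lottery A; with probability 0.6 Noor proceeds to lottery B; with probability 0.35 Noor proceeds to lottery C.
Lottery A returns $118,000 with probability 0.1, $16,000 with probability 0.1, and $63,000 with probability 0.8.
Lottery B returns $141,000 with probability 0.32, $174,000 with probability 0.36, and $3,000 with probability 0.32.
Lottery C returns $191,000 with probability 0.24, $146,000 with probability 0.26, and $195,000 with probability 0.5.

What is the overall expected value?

EV(A) = 0.1 × 118000 + 0.1 × 16000 + 0.8 × 63000 = 11800 + 1600 + 50400 = 63800
EV(B) = 0.32 × 141000 + 0.36 × 174000 + 0.32 × 3000 = 45120 + 62640 + 960 = 108720
EV(C) = 0.24 × 191000 + 0.26 × 146000 + 0.5 × 195000 = 45840 + 37960 + 97500 = 181300
Overall = 0.05 × 63800 + 0.6 × 108720 + 0.35 × 181300 = 3190 + 65232 + 63455 = 131877

$131,877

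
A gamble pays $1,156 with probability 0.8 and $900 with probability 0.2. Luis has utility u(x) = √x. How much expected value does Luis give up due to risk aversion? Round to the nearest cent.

E[u] = 0.8·√1156 + 0.2·√900 = 0.8·34 + 0.2·30 = 33.2
CE = (33.2)² = 1102.24
Risk premium = EV − CE = 1104.8 − 1102.24 = 2.56

$2.56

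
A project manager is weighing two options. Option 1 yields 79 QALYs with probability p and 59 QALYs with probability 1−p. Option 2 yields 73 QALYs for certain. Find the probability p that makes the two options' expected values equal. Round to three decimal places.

p·79 + (1−p)·59 = 73
20p + 59 = 73
p = (73 − 59) / 20

p = 0.700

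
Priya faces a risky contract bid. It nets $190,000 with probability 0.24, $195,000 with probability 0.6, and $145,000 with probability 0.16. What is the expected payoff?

EV = 0.24 × 190000 + 0.6 × 195000 + 0.16 × 145000 = 45600 + 117000 + 23200 = 185800

$185,800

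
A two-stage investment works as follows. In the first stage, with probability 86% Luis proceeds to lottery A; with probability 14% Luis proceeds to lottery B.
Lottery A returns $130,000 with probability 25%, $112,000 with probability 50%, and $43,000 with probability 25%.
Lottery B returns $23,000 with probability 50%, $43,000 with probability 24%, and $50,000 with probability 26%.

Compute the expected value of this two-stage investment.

EV(A) = 0.25 × 130000 + 0.5 × 112000 + 0.25 × 43000 = 32500 + 56000 + 10750 = 99250
EV(B) = 0.5 × 23000 + 0.24 × 43000 + 0.26 × 50000 = 11500 + 10320 + 13000 = 34820
Overall = 0.86 × 99250 + 0.14 × 34820 = 85355 + 4874.8 = 90229.8

$90,229.80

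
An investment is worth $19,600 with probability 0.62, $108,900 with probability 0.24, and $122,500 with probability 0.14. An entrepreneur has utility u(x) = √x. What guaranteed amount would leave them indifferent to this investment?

$46,225

E[u] = 0.62·√19600 + 0.24·√108900 + 0.14·√122500 = 0.62·140 + 0.24·330 + 0.14·350 = 215
CE = (215)² = 46225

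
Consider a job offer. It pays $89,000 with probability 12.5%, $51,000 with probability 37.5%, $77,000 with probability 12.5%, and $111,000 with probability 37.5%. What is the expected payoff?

$81,500

EV = 0.125 × 89000 + 0.375 × 51000 + 0.125 × 77000 + 0.375 × 111000 = 11125 + 19125 + 9625 + 41625 = 81500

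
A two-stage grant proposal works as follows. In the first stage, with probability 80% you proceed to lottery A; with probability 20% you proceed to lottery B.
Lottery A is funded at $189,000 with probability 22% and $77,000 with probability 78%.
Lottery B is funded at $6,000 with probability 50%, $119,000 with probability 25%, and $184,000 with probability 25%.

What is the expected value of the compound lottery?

EV(A) = 0.22 × 189000 + 0.78 × 77000 = 41580 + 60060 = 101640
EV(B) = 0.5 × 6000 + 0.25 × 119000 + 0.25 × 184000 = 3000 + 29750 + 46000 = 78750
Overall = 0.8 × 101640 + 0.2 × 78750 = 81312 + 15750 = 97062

$97,062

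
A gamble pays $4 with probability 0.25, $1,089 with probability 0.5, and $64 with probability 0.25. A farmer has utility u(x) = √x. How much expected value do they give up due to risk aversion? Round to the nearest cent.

$200.50

E[u] = 0.25·√4 + 0.5·√1089 + 0.25·√64 = 0.25·2 + 0.5·33 + 0.25·8 = 19
CE = (19)² = 361
Risk premium = EV − CE = 561.5 − 361 = 200.5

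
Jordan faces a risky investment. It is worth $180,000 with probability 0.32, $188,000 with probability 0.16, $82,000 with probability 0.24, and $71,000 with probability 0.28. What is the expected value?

$127,240

EV = 0.32 × 180000 + 0.16 × 188000 + 0.24 × 82000 + 0.28 × 71000 = 57600 + 30080 + 19680 + 19880 = 127240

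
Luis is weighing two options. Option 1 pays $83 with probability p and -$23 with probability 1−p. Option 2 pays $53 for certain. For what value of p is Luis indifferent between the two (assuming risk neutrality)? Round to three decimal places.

p·83 + (1−p)·(-23) = 53
106p − 23 = 53
p = (53 + 23) / 106

p = 0.717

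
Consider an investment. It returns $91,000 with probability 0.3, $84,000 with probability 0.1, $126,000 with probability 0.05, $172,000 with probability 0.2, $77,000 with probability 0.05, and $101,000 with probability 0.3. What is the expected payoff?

$110,550

EV = 0.3 × 91000 + 0.1 × 84000 + 0.05 × 126000 + 0.2 × 172000 + 0.05 × 77000 + 0.3 × 101000 = 27300 + 8400 + 6300 + 34400 + 3850 + 30300 = 110550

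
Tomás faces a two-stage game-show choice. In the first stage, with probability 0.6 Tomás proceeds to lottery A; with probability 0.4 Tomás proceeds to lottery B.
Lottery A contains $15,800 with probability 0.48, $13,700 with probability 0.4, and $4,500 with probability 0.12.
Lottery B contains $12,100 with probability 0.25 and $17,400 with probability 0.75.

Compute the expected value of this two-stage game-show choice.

$14,592.40

EV(A) = 0.48 × 15800 + 0.4 × 13700 + 0.12 × 4500 = 7584 + 5480 + 540 = 13604
EV(B) = 0.25 × 12100 + 0.75 × 17400 = 3025 + 13050 = 16075
Overall = 0.6 × 13604 + 0.4 × 16075 = 8162.4 + 6430 = 14592.4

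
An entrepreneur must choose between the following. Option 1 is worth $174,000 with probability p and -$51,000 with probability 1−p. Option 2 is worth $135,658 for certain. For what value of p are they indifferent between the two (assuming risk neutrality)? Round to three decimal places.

p·174000 + (1−p)·(-51000) = 135658
225000p − 51000 = 135658
p = (135658 + 51000) / 225000

p = 0.830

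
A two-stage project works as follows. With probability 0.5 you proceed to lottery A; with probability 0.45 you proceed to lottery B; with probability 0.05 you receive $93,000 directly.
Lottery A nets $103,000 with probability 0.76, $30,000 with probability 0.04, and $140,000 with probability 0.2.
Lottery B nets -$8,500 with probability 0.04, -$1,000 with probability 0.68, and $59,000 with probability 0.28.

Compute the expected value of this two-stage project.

EV(A) = 0.76 × 103000 + 0.04 × 30000 + 0.2 × 140000 = 78280 + 1200 + 28000 = 107480
EV(B) = 0.04 × (-8500) + 0.68 × (-1000) + 0.28 × 59000 = -340 − 680 + 16520 = 15500
Branch C: 93000 (certain)
Overall = 0.5 × 107480 + 0.45 × 15500 + 0.05 × 93000 = 53740 + 6975 + 4650 = 65365

$65,365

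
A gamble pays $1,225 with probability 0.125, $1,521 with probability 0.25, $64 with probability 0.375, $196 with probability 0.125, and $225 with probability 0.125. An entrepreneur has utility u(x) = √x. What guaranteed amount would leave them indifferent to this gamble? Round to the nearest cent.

$430.56

E[u] = 0.125·√1225 + 0.25·√1521 + 0.375·√64 + 0.125·√196 + 0.125·√225 = 0.125·35 + 0.25·39 + 0.375·8 + 0.125·14 + 0.125·15 = 20.75
CE = (20.75)² = 430.5625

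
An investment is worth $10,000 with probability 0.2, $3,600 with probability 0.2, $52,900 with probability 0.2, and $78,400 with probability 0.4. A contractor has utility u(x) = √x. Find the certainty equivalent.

E[u] = 0.2·√10000 + 0.2·√3600 + 0.2·√52900 + 0.4·√78400 = 0.2·100 + 0.2·60 + 0.2·230 + 0.4·280 = 190
CE = (190)² = 36100

$36,100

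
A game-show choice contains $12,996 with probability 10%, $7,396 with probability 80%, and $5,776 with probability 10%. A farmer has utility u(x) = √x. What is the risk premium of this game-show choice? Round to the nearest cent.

E[u] = 0.1·√12996 + 0.8·√7396 + 0.1·√5776 = 0.1·114 + 0.8·86 + 0.1·76 = 87.8
CE = (87.8)² = 7708.84
Risk premium = EV − CE = 7794 − 7708.84 = 85.16

$85.16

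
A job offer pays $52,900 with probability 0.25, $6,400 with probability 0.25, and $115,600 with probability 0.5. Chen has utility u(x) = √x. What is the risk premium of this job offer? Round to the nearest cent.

E[u] = 0.25·√52900 + 0.25·√6400 + 0.5·√115600 = 0.25·230 + 0.25·80 + 0.5·340 = 247.5
CE = (247.5)² = 61256.25
Risk premium = EV − CE = 72625 − 61256.25 = 11368.75

$11,368.75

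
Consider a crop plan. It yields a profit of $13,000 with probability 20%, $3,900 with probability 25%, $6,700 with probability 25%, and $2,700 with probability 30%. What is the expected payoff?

EV = 0.2 × 13000 + 0.25 × 3900 + 0.25 × 6700 + 0.3 × 2700 = 2600 + 975 + 1675 + 810 = 6060

$6,060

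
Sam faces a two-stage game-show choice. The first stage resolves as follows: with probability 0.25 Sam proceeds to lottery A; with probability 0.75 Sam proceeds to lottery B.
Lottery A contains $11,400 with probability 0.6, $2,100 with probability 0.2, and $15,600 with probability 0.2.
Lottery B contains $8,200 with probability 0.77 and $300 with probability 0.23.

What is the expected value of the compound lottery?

$7,382.25

EV(A) = 0.6 × 11400 + 0.2 × 2100 + 0.2 × 15600 = 6840 + 420 + 3120 = 10380
EV(B) = 0.77 × 8200 + 0.23 × 300 = 6314 + 69 = 6383
Overall = 0.25 × 10380 + 0.75 × 6383 = 2595 + 4787.25 = 7382.25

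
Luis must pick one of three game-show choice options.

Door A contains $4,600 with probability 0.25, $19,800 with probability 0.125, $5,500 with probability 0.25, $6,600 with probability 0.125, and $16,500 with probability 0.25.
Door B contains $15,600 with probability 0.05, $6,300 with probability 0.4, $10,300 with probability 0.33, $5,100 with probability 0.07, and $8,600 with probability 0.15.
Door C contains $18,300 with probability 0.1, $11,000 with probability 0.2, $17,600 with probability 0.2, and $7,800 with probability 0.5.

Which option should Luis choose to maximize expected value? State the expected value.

Door C ($11,450)

Door A = 0.25 × 4600 + 0.125 × 19800 + 0.25 × 5500 + 0.125 × 6600 + 0.25 × 16500 = 1150 + 2475 + 1375 + 825 + 4125 = 9950
Door B = 0.05 × 15600 + 0.4 × 6300 + 0.33 × 10300 + 0.07 × 5100 + 0.15 × 8600 = 780 + 2520 + 3399 + 357 + 1290 = 8346
Door C = 0.1 × 18300 + 0.2 × 11000 + 0.2 × 17600 + 0.5 × 7800 = 1830 + 2200 + 3520 + 3900 = 11450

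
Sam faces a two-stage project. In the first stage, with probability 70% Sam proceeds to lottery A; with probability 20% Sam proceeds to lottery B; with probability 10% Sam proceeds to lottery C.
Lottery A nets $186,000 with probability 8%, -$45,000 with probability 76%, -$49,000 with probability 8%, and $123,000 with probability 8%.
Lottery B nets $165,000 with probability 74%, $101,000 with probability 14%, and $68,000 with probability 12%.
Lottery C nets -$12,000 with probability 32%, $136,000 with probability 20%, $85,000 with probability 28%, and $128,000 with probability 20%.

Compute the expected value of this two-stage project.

EV(A) = 0.08 × 186000 + 0.76 × (-45000) + 0.08 × (-49000) + 0.08 × 123000 = 14880 − 34200 − 3920 + 9840 = -13400
EV(B) = 0.74 × 165000 + 0.14 × 101000 + 0.12 × 68000 = 122100 + 14140 + 8160 = 144400
EV(C) = 0.32 × (-12000) + 0.2 × 136000 + 0.28 × 85000 + 0.2 × 128000 = -3840 + 27200 + 23800 + 25600 = 72760
Overall = 0.7 × (-13400) + 0.2 × 144400 + 0.1 × 72760 = -9380 + 28880 + 7276 = 26776

$26,776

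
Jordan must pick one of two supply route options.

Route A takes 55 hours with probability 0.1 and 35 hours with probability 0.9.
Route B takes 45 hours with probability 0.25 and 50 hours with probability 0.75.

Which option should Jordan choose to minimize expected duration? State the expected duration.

Route A = 0.1 × 55 + 0.9 × 35 = 5.5 + 31.5 = 37
Route B = 0.25 × 45 + 0.75 × 50 = 11.25 + 37.5 = 48.75

Route A (37 hours)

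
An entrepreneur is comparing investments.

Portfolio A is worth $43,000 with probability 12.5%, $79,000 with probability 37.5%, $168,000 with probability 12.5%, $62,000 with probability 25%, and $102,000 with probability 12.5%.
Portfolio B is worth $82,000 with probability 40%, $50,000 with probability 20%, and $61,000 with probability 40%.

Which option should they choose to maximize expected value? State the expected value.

Portfolio A ($84,250)

Portfolio A = 0.125 × 43000 + 0.375 × 79000 + 0.125 × 168000 + 0.25 × 62000 + 0.125 × 102000 = 5375 + 29625 + 21000 + 15500 + 12750 = 84250
Portfolio B = 0.4 × 82000 + 0.2 × 50000 + 0.4 × 61000 = 32800 + 10000 + 24400 = 67200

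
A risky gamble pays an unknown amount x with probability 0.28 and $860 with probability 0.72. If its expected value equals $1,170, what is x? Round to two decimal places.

x = $1,967.14

0.28·x + 0.72·860 = 1170
0.28·x = 1170 − 619.2 = 550.8
x = 550.8 / 0.28 = 1967.1429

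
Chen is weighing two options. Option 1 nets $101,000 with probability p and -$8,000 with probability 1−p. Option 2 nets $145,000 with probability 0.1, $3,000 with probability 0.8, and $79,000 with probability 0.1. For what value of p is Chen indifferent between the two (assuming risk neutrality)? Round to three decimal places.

p = 0.301

EV(Option 2) = 0.1 × 145000 + 0.8 × 3000 + 0.1 × 79000 = 14500 + 2400 + 7900 = 24800
p·101000 + (1−p)·(-8000) = 24800
109000p − 8000 = 24800
p = (24800 + 8000) / 109000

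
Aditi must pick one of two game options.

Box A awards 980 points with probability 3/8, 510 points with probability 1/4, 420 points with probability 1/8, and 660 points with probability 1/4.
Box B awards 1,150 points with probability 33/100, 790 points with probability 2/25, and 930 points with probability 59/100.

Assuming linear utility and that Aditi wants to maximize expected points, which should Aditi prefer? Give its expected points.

Box B (991.4 points)

Box A = 3/8 × 980 + 1/4 × 510 + 1/8 × 420 + 1/4 × 660 = 367.5 + 127.5 + 52.5 + 165 = 712.5
Box B = 33/100 × 1150 + 2/25 × 790 + 59/100 × 930 = 379.5 + 63.2 + 548.7 = 991.4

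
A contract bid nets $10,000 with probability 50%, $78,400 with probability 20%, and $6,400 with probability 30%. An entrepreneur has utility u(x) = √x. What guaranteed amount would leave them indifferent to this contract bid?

$16,900

E[u] = 0.5·√10000 + 0.2·√78400 + 0.3·√6400 = 0.5·100 + 0.2·280 + 0.3·80 = 130
CE = (130)² = 16900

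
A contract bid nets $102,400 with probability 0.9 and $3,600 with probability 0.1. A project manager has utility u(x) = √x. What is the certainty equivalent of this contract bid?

$86,436

E[u] = 0.9·√102400 + 0.1·√3600 = 0.9·320 + 0.1·60 = 294
CE = (294)² = 86436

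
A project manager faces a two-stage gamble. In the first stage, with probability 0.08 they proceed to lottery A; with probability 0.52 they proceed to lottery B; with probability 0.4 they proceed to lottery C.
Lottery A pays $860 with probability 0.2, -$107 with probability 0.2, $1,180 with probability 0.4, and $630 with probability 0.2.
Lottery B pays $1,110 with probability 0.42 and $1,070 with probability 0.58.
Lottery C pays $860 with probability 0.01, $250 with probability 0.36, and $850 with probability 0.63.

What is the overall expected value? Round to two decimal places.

$878.66

EV(A) = 0.2 × 860 + 0.2 × (-107) + 0.4 × 1180 + 0.2 × 630 = 172 − 21.4 + 472 + 126 = 748.6
EV(B) = 0.42 × 1110 + 0.58 × 1070 = 466.2 + 620.6 = 1086.8
EV(C) = 0.01 × 860 + 0.36 × 250 + 0.63 × 850 = 8.6 + 90 + 535.5 = 634.1
Overall = 0.08 × 748.6 + 0.52 × 1086.8 + 0.4 × 634.1 = 59.888 + 565.136 + 253.64 = 878.664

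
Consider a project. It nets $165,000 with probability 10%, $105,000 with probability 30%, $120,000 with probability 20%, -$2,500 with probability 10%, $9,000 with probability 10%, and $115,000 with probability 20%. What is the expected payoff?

$95,650

EV = 0.1 × 165000 + 0.3 × 105000 + 0.2 × 120000 + 0.1 × (-2500) + 0.1 × 9000 + 0.2 × 115000 = 16500 + 31500 + 24000 − 250 + 900 + 23000 = 95650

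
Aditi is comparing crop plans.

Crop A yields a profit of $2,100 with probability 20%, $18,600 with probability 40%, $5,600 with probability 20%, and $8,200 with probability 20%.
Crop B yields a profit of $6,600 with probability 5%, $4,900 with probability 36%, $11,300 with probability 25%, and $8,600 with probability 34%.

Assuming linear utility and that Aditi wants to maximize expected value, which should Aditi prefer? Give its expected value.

Crop A ($10,620)

Crop A = 0.2 × 2100 + 0.4 × 18600 + 0.2 × 5600 + 0.2 × 8200 = 420 + 7440 + 1120 + 1640 = 10620
Crop B = 0.05 × 6600 + 0.36 × 4900 + 0.25 × 11300 + 0.34 × 8600 = 330 + 1764 + 2825 + 2924 = 7843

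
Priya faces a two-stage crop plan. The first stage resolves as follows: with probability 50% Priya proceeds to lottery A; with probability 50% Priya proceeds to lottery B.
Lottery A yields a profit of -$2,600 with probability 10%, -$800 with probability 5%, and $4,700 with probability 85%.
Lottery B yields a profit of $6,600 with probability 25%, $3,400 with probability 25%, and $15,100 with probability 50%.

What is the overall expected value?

$6,872.50

EV(A) = 0.1 × (-2600) + 0.05 × (-800) + 0.85 × 4700 = -260 − 40 + 3995 = 3695
EV(B) = 0.25 × 6600 + 0.25 × 3400 + 0.5 × 15100 = 1650 + 850 + 7550 = 10050
Overall = 0.5 × 3695 + 0.5 × 10050 = 1847.5 + 5025 = 6872.5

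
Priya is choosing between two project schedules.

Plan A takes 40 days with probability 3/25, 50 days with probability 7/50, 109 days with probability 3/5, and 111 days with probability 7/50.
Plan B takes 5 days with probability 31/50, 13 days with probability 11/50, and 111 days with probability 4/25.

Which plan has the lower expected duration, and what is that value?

Plan B (23.72 days)

Plan A = 3/25 × 40 + 7/50 × 50 + 3/5 × 109 + 7/50 × 111 = 4.8 + 7 + 65.4 + 15.54 = 92.74
Plan B = 31/50 × 5 + 11/50 × 13 + 4/25 × 111 = 3.1 + 2.86 + 17.76 = 23.72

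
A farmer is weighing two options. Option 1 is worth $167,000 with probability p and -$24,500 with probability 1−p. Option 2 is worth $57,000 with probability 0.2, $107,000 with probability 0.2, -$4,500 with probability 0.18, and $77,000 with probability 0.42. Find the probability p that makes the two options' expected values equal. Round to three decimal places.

p = 0.464

EV(Option 2) = 0.2 × 57000 + 0.2 × 107000 + 0.18 × (-4500) + 0.42 × 77000 = 11400 + 21400 − 810 + 32340 = 64330
p·167000 + (1−p)·(-24500) = 64330
191500p − 24500 = 64330
p = (64330 + 24500) / 191500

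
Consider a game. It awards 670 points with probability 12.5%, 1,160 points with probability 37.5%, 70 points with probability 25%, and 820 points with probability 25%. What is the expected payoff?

EV = 0.125 × 670 + 0.375 × 1160 + 0.25 × 70 + 0.25 × 820 = 83.75 + 435 + 17.5 + 205 = 741.25

741.25 points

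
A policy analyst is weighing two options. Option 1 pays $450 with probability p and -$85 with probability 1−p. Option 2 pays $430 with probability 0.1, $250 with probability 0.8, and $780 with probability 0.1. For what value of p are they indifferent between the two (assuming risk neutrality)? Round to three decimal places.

p = 0.759

EV(Option 2) = 0.1 × 430 + 0.8 × 250 + 0.1 × 780 = 43 + 200 + 78 = 321
p·450 + (1−p)·(-85) = 321
535p − 85 = 321
p = (321 + 85) / 535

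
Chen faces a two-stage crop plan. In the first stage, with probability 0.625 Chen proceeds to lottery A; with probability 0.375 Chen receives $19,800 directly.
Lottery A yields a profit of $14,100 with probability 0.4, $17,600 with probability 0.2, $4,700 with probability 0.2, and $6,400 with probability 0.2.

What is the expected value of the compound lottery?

$14,537.50

EV(A) = 0.4 × 14100 + 0.2 × 17600 + 0.2 × 4700 + 0.2 × 6400 = 5640 + 3520 + 940 + 1280 = 11380
Branch B: 19800 (certain)
Overall = 0.625 × 11380 + 0.375 × 19800 = 7112.5 + 7425 = 14537.5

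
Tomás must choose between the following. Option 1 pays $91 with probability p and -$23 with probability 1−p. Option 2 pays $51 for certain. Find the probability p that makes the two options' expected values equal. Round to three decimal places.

p = 0.649

p·91 + (1−p)·(-23) = 51
114p − 23 = 51
p = (51 + 23) / 114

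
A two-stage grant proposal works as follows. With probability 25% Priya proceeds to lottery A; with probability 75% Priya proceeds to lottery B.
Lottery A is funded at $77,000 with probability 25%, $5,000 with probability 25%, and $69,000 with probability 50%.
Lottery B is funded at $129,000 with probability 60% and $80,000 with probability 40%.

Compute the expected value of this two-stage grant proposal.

EV(A) = 0.25 × 77000 + 0.25 × 5000 + 0.5 × 69000 = 19250 + 1250 + 34500 = 55000
EV(B) = 0.6 × 129000 + 0.4 × 80000 = 77400 + 32000 = 109400
Overall = 0.25 × 55000 + 0.75 × 109400 = 13750 + 82050 = 95800

$95,800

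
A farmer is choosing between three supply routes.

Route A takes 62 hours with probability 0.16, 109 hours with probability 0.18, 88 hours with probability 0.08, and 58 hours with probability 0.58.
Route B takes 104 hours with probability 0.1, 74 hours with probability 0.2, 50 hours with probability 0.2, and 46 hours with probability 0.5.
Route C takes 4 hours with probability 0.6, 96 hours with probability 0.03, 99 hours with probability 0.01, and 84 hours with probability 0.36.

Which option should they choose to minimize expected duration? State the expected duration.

Route A = 0.16 × 62 + 0.18 × 109 + 0.08 × 88 + 0.58 × 58 = 9.92 + 19.62 + 7.04 + 33.64 = 70.22
Route B = 0.1 × 104 + 0.2 × 74 + 0.2 × 50 + 0.5 × 46 = 10.4 + 14.8 + 10 + 23 = 58.2
Route C = 0.6 × 4 + 0.03 × 96 + 0.01 × 99 + 0.36 × 84 = 2.4 + 2.88 + 0.99 + 30.24 = 36.51

Route C (36.51 hours)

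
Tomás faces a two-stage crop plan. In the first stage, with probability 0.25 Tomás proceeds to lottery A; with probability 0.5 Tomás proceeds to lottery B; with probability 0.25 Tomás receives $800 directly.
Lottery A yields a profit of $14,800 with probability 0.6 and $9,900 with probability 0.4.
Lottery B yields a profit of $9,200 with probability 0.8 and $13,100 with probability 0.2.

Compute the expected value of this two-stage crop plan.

$8,400

EV(A) = 0.6 × 14800 + 0.4 × 9900 = 8880 + 3960 = 12840
EV(B) = 0.8 × 9200 + 0.2 × 13100 = 7360 + 2620 = 9980
Branch C: 800 (certain)
Overall = 0.25 × 12840 + 0.5 × 9980 + 0.25 × 800 = 3210 + 4990 + 200 = 8400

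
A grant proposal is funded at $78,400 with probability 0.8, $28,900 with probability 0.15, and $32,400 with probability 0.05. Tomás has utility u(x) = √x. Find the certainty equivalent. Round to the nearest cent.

E[u] = 0.8·√78400 + 0.15·√28900 + 0.05·√32400 = 0.8·280 + 0.15·170 + 0.05·180 = 258.5
CE = (258.5)² = 66822.25

$66,822.25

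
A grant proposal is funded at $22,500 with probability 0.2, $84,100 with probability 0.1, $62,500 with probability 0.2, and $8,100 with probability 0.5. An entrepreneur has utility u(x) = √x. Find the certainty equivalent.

E[u] = 0.2·√22500 + 0.1·√84100 + 0.2·√62500 + 0.5·√8100 = 0.2·150 + 0.1·290 + 0.2·250 + 0.5·90 = 154
CE = (154)² = 23716

$23,716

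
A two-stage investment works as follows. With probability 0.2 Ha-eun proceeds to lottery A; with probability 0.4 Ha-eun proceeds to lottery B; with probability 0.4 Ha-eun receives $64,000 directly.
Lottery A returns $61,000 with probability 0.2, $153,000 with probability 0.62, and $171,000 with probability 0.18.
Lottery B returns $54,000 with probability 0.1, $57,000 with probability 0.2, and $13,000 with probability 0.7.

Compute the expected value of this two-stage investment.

EV(A) = 0.2 × 61000 + 0.62 × 153000 + 0.18 × 171000 = 12200 + 94860 + 30780 = 137840
EV(B) = 0.1 × 54000 + 0.2 × 57000 + 0.7 × 13000 = 5400 + 11400 + 9100 = 25900
Branch C: 64000 (certain)
Overall = 0.2 × 137840 + 0.4 × 25900 + 0.4 × 64000 = 27568 + 10360 + 25600 = 63528

$63,528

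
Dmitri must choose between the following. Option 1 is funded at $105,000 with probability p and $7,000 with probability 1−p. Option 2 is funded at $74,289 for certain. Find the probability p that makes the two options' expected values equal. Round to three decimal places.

p·105000 + (1−p)·7000 = 74289
98000p + 7000 = 74289
p = (74289 − 7000) / 98000

p = 0.687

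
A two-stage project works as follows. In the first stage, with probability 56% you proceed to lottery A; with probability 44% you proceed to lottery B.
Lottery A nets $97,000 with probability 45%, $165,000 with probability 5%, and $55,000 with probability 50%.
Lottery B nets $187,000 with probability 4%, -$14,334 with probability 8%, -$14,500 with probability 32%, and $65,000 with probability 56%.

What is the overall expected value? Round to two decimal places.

EV(A) = 0.45 × 97000 + 0.05 × 165000 + 0.5 × 55000 = 43650 + 8250 + 27500 = 79400
EV(B) = 0.04 × 187000 + 0.08 × (-14334) + 0.32 × (-14500) + 0.56 × 65000 = 7480 − 1146.72 − 4640 + 36400 = 38093.28
Overall = 0.56 × 79400 + 0.44 × 38093.28 = 44464 + 16761.0432 = 61225.0432

$61,225.04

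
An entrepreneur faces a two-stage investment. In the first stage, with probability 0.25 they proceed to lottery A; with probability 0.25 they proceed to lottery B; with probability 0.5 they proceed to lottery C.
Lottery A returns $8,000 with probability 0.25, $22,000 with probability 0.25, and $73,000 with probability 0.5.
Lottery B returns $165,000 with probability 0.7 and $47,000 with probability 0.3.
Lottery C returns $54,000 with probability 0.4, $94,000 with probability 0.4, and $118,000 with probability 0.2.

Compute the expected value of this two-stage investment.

EV(A) = 0.25 × 8000 + 0.25 × 22000 + 0.5 × 73000 = 2000 + 5500 + 36500 = 44000
EV(B) = 0.7 × 165000 + 0.3 × 47000 = 115500 + 14100 = 129600
EV(C) = 0.4 × 54000 + 0.4 × 94000 + 0.2 × 118000 = 21600 + 37600 + 23600 = 82800
Overall = 0.25 × 44000 + 0.25 × 129600 + 0.5 × 82800 = 11000 + 32400 + 41400 = 84800

$84,800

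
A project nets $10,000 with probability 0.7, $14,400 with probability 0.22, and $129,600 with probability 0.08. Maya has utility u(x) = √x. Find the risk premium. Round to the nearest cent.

$4,860.96

E[u] = 0.7·√10000 + 0.22·√14400 + 0.08·√129600 = 0.7·100 + 0.22·120 + 0.08·360 = 125.2
CE = (125.2)² = 15675.04
Risk premium = EV − CE = 20536 − 15675.04 = 4860.96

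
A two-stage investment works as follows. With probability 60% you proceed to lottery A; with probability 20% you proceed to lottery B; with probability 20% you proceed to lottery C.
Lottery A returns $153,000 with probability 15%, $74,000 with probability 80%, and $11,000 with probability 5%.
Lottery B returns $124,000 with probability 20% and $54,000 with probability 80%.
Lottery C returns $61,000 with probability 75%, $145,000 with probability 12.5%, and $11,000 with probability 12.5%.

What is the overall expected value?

EV(A) = 0.15 × 153000 + 0.8 × 74000 + 0.05 × 11000 = 22950 + 59200 + 550 = 82700
EV(B) = 0.2 × 124000 + 0.8 × 54000 = 24800 + 43200 = 68000
EV(C) = 0.75 × 61000 + 0.125 × 145000 + 0.125 × 11000 = 45750 + 18125 + 1375 = 65250
Overall = 0.6 × 82700 + 0.2 × 68000 + 0.2 × 65250 = 49620 + 13600 + 13050 = 76270

$76,270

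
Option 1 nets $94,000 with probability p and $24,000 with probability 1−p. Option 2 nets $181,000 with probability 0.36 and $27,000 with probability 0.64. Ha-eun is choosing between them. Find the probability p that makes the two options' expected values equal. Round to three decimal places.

p = 0.835

EV(Option 2) = 0.36 × 181000 + 0.64 × 27000 = 65160 + 17280 = 82440
p·94000 + (1−p)·24000 = 82440
70000p + 24000 = 82440
p = (82440 − 24000) / 70000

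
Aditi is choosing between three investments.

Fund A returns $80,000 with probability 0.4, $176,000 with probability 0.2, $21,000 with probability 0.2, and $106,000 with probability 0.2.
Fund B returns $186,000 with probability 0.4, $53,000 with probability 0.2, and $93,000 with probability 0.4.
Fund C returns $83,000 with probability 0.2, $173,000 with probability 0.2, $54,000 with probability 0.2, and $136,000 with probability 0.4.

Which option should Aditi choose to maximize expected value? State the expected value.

Fund B ($122,200)

Fund A = 0.4 × 80000 + 0.2 × 176000 + 0.2 × 21000 + 0.2 × 106000 = 32000 + 35200 + 4200 + 21200 = 92600
Fund B = 0.4 × 186000 + 0.2 × 53000 + 0.4 × 93000 = 74400 + 10600 + 37200 = 122200
Fund C = 0.2 × 83000 + 0.2 × 173000 + 0.2 × 54000 + 0.4 × 136000 = 16600 + 34600 + 10800 + 54400 = 116400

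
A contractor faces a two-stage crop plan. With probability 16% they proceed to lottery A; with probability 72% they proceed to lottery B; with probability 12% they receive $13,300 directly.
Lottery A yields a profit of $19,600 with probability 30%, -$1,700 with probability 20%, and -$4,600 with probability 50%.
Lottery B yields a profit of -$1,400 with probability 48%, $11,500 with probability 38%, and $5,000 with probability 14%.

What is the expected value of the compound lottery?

$5,280.96

EV(A) = 0.3 × 19600 + 0.2 × (-1700) + 0.5 × (-4600) = 5880 − 340 − 2300 = 3240
EV(B) = 0.48 × (-1400) + 0.38 × 11500 + 0.14 × 5000 = -672 + 4370 + 700 = 4398
Branch C: 13300 (certain)
Overall = 0.16 × 3240 + 0.72 × 4398 + 0.12 × 13300 = 518.4 + 3166.56 + 1596 = 5280.96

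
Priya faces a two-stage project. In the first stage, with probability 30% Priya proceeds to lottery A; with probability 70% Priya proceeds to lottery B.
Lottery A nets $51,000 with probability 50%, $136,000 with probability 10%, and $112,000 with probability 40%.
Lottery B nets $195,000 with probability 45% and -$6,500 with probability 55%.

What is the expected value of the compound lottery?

$84,092.50

EV(A) = 0.5 × 51000 + 0.1 × 136000 + 0.4 × 112000 = 25500 + 13600 + 44800 = 83900
EV(B) = 0.45 × 195000 + 0.55 × (-6500) = 87750 − 3575 = 84175
Overall = 0.3 × 83900 + 0.7 × 84175 = 25170 + 58922.5 = 84092.5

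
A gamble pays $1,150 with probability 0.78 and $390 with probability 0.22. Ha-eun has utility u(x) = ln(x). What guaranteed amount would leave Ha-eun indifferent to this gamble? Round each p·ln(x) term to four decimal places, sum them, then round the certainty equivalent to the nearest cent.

$906.60

E[u] = 0.78·ln(1150) + 0.22·ln(390) = 5.4971 + 1.3126 = 6.8097
CE = e^6.8097 ≈ 906.60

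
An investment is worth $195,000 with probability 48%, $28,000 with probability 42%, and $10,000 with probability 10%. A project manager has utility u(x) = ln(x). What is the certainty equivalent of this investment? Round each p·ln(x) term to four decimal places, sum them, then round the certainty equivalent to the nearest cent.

E[u] = 0.48·ln(195000) + 0.42·ln(28000) + 0.1·ln(10000) = 5.8468 + 4.3008 + 0.9210 = 11.0686
CE = e^11.0686 ≈ 64125.67

$64,125.67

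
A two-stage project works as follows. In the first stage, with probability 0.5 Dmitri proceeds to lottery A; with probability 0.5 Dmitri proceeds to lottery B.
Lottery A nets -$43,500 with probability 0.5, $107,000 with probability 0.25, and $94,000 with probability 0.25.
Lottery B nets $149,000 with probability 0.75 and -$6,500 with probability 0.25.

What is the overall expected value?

$69,312.50

EV(A) = 0.5 × (-43500) + 0.25 × 107000 + 0.25 × 94000 = -21750 + 26750 + 23500 = 28500
EV(B) = 0.75 × 149000 + 0.25 × (-6500) = 111750 − 1625 = 110125
Overall = 0.5 × 28500 + 0.5 × 110125 = 14250 + 55062.5 = 69312.5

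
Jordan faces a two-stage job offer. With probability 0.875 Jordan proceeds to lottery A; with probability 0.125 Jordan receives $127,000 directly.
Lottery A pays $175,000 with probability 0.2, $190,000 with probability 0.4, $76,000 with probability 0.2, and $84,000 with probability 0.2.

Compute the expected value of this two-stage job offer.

$141,000

EV(A) = 0.2 × 175000 + 0.4 × 190000 + 0.2 × 76000 + 0.2 × 84000 = 35000 + 76000 + 15200 + 16800 = 143000
Branch B: 127000 (certain)
Overall = 0.875 × 143000 + 0.125 × 127000 = 125125 + 15875 = 141000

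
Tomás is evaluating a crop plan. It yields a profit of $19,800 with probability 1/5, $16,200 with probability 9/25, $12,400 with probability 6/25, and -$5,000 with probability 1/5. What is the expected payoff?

$11,768

EV = 1/5 × 19800 + 9/25 × 16200 + 6/25 × 12400 + 1/5 × (-5000) = 3960 + 5832 + 2976 − 1000 = 11768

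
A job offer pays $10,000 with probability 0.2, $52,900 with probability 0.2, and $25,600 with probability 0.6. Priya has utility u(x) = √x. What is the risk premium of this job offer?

E[u] = 0.2·√10000 + 0.2·√52900 + 0.6·√25600 = 0.2·100 + 0.2·230 + 0.6·160 = 162
CE = (162)² = 26244
Risk premium = EV − CE = 27940 − 26244 = 1696

$1,696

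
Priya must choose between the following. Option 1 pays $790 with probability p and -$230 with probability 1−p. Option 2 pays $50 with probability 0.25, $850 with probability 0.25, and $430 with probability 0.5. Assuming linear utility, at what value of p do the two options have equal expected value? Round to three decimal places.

EV(Option 2) = 0.25 × 50 + 0.25 × 850 + 0.5 × 430 = 12.5 + 212.5 + 215 = 440
p·790 + (1−p)·(-230) = 440
1020p − 230 = 440
p = (440 + 230) / 1020

p = 0.657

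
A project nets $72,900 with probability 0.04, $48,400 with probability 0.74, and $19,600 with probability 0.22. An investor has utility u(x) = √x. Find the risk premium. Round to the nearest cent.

E[u] = 0.04·√72900 + 0.74·√48400 + 0.22·√19600 = 0.04·270 + 0.74·220 + 0.22·140 = 204.4
CE = (204.4)² = 41779.36
Risk premium = EV − CE = 43044 − 41779.36 = 1264.64

$1,264.64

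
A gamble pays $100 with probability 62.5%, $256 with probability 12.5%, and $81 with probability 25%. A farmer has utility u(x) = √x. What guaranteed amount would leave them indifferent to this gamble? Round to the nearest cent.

$110.25

E[u] = 0.625·√100 + 0.125·√256 + 0.25·√81 = 0.625·10 + 0.125·16 + 0.25·9 = 10.5
CE = (10.5)² = 110.25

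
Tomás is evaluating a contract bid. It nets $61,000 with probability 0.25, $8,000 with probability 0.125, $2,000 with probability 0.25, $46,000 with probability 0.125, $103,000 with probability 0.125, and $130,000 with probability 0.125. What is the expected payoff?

$51,625

EV = 0.25 × 61000 + 0.125 × 8000 + 0.25 × 2000 + 0.125 × 46000 + 0.125 × 103000 + 0.125 × 130000 = 15250 + 1000 + 500 + 5750 + 12875 + 16250 = 51625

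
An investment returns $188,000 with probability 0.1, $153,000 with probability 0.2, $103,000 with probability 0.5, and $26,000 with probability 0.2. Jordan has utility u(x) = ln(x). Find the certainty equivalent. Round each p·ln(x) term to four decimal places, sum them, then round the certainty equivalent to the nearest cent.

$89,895.22

E[u] = 0.1·ln(188000) + 0.2·ln(153000) + 0.5·ln(103000) + 0.2·ln(26000) = 1.2144 + 2.3876 + 5.7712 + 2.0332 = 11.4064
CE = e^11.4064 ≈ 89895.22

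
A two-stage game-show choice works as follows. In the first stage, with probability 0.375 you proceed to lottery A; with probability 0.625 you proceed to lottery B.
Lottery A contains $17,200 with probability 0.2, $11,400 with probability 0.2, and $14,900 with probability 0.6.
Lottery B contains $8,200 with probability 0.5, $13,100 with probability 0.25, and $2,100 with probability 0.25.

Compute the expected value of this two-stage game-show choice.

$10,435

EV(A) = 0.2 × 17200 + 0.2 × 11400 + 0.6 × 14900 = 3440 + 2280 + 8940 = 14660
EV(B) = 0.5 × 8200 + 0.25 × 13100 + 0.25 × 2100 = 4100 + 3275 + 525 = 7900
Overall = 0.375 × 14660 + 0.625 × 7900 = 5497.5 + 4937.5 = 10435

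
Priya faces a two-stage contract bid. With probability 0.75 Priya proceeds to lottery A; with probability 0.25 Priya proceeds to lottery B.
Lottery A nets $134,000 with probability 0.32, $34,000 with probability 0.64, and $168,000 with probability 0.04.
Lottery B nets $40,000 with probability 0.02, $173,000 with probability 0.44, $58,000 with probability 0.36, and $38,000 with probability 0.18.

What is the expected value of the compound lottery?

$79,680

EV(A) = 0.32 × 134000 + 0.64 × 34000 + 0.04 × 168000 = 42880 + 21760 + 6720 = 71360
EV(B) = 0.02 × 40000 + 0.44 × 173000 + 0.36 × 58000 + 0.18 × 38000 = 800 + 76120 + 20880 + 6840 = 104640
Overall = 0.75 × 71360 + 0.25 × 104640 = 53520 + 26160 = 79680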